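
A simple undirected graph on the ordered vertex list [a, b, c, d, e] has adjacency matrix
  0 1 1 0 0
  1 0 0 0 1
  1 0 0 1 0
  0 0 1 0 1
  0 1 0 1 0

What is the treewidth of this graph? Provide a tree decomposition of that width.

The largest bag has 3 vertices, giving width 2; this decomposition certifies tw(G) ≤ 2. The edges d–c–a–b–e–d form a cycle, so G is not a tree and its treewidth is at least 2. Combining the bounds, tw(G) = 2.

Treewidth 2.
One such decomposition:
Bags: B1 = {a, c, d}  B2 = {a, b, d}  B3 = {b, d, e}
Tree: B1–B2, B2–B3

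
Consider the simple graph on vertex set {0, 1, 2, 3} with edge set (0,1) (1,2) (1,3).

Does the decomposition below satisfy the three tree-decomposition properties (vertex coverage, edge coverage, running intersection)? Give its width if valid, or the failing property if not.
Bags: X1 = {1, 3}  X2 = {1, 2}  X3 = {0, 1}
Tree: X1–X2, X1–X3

Yes; width 1.

Checking the three conditions: (i) the bags cover all of {0, 1, 2, 3}; (ii) for each edge, some bag contains both endpoints; (iii) the bags containing any fixed vertex form a subtree. All hold, so the decomposition is valid with width 2 − 1 = 1.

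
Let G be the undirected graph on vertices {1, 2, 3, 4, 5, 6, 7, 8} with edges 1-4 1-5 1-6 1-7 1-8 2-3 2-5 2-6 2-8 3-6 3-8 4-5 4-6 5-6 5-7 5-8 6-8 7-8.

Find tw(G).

3

A width-3 tree decomposition is:
Bags: B1 = {1, 5, 6, 8}  B2 = {2, 5, 6, 8}  B3 = {2, 3, 6, 8}  B4 = {1, 5, 7, 8}  B5 = {1, 4, 5, 6}
Tree: B1–B2, B2–B3, B1–B4, B1–B5
The largest bag has 4 vertices, giving width 3; this decomposition certifies tw(G) ≤ 3. For the lower bound, the 4 vertices {2, 3, 6, 8} are pairwise adjacent, and any tree decomposition puts a clique entirely inside one bag — forcing width ≥ 3. Therefore the treewidth is 3.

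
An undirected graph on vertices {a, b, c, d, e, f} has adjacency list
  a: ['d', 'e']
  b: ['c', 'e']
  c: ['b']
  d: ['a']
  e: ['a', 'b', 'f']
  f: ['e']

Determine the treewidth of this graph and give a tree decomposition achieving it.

Treewidth 1.
One optimal decomposition is:
Bags: B1 = {b, c}  B2 = {b, e}  B3 = {a, e}  B4 = {a, d}  B5 = {e, f}
Tree: B1–B2, B2–B3, B3–B4, B3–B5

The largest bag has 2 vertices, giving width 1; this decomposition certifies tw(G) ≤ 1. G has an edge, so its treewidth is at least 1. Combining the bounds, tw(G) = 1.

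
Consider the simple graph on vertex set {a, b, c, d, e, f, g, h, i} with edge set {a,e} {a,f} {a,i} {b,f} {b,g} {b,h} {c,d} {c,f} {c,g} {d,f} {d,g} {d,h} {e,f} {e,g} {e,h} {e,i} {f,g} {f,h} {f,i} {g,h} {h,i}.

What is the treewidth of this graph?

3

A width-3 tree decomposition is:
Bags: B1 = {e, f, g, h}  B2 = {e, f, h, i}  B3 = {a, e, f, i}  B4 = {d, f, g, h}  B5 = {b, f, g, h}  B6 = {c, d, f, g}
Tree: B1–B2, B2–B3, B1–B4, B4–B5, B4–B6
The largest bag has 4 vertices, giving width 3; this decomposition certifies tw(G) ≤ 3. For the lower bound, the 4 vertices {d, f, g, h} are pairwise adjacent, and any tree decomposition puts a clique entirely inside one bag — forcing width ≥ 3. The upper and lower bounds meet at 3, so that is the treewidth.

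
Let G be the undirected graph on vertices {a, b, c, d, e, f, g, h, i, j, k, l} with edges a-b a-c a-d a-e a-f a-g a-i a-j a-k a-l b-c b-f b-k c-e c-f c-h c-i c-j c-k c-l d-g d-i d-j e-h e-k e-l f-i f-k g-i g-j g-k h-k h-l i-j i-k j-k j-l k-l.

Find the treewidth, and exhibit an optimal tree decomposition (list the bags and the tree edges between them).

Treewidth 4.
One such decomposition:
Bags: B1 = {a, c, e, k, l}  B2 = {a, c, j, k, l}  B3 = {c, e, h, k, l}  B4 = {a, c, i, j, k}  B5 = {a, c, f, i, k}  B6 = {a, b, c, f, k}  B7 = {a, g, i, j, k}  B8 = {a, d, g, i, j}
Tree: B1–B2, B1–B3, B2–B4, B4–B5, B5–B6, B4–B7, B7–B8

Every bag has size at most 5, so the width is 5 − 1 = 4 and tw(G) ≤ 4. Conversely, {a, d, g, i, j} is a clique of size 5, and the vertices of any clique must share a bag in every tree decomposition; so some bag has ≥ 5 vertices and tw(G) ≥ 4. The upper and lower bounds meet at 4, so that is the treewidth.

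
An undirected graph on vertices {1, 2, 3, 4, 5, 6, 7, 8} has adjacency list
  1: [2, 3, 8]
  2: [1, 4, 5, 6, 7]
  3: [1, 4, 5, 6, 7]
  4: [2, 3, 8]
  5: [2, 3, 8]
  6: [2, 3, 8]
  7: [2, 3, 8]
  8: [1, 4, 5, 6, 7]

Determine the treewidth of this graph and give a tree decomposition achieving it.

Each bag holds 4 vertices, so the decomposition has width 3, which upper-bounds the treewidth. For the lower bound: the 4 vertex sets {2,7}, {3,6}, {8}, {1} are disjoint, each induces a connected subgraph, and every pair is joined by at least one edge of G. Contracting each set to a single vertex therefore yields K_{4} as a minor, and since treewidth is minor-monotone, tw(G) ≥ tw(K_{4}) = 3. The upper and lower bounds meet at 3, so that is the treewidth.

Treewidth 3.
One such decomposition:
Bags: B1 = {2, 3, 7, 8}  B2 = {2, 3, 6, 8}  B3 = {1, 2, 3, 8}  B4 = {2, 3, 4, 8}  B5 = {2, 3, 5, 8}
Tree: B1–B2, B2–B3, B3–B4, B4–B5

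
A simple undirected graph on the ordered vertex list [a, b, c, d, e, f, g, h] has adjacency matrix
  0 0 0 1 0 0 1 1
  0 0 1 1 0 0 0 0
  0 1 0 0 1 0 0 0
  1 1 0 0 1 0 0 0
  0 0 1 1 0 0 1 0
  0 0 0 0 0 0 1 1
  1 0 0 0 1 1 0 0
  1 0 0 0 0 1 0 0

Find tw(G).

2

A width-2 tree decomposition is:
Bags: B1 = {b, c, e}  B2 = {b, d, e}  B3 = {d, e, g}  B4 = {a, d, g}  B5 = {a, f, g}  B6 = {a, f, h}
Tree: B1–B2, B2–B3, B3–B4, B4–B5, B5–B6
Every bag has size at most 3, so the width is 3 − 1 = 2 and tw(G) ≤ 2. The edges c–b–d–e–c form a cycle, so G is not a tree and its treewidth is at least 2. Combining the bounds, tw(G) = 2.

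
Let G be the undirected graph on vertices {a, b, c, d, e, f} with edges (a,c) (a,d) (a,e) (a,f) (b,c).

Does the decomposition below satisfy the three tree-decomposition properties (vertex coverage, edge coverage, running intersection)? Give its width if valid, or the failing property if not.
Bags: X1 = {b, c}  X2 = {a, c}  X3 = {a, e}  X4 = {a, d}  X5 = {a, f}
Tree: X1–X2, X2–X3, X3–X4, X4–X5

Vertex coverage: the bags together contain {a, b, c, d, e, f}, the full vertex set. Edge coverage: each edge of G has both endpoints in at least one bag. Running intersection: for every vertex, the bags containing it form a connected subtree. All three properties hold, so this is a valid tree decomposition of width max|bag| − 1 = 1, and hence tw(G) ≤ 1.

Yes; width 1.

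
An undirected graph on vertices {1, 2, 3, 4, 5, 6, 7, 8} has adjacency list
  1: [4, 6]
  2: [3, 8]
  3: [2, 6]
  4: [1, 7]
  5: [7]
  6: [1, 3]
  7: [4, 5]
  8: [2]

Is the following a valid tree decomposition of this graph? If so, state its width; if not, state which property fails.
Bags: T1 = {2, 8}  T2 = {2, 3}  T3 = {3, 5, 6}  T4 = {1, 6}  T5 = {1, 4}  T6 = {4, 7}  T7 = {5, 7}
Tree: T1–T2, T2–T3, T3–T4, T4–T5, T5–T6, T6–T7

A tree decomposition must satisfy three properties: every vertex lies in some bag; for every edge, both endpoints lie together in some bag; and for every vertex, the bags containing it form a connected subtree. Here bags containing vertex 5 are not connected in the tree, so the decomposition is invalid.

No — bags containing vertex 5 are not connected in the tree.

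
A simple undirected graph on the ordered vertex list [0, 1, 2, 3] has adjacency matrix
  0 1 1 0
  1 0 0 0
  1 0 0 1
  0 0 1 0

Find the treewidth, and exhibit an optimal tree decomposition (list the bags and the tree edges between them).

The largest bag has 2 vertices, giving width 1; this decomposition certifies tw(G) ≤ 1. Any graph with an edge has treewidth ≥ 1, and G has the edge 3–2. Combining the bounds, tw(G) = 1.

Treewidth 1.
One optimal decomposition is:
Bags: B1 = {2, 3}  B2 = {0, 2}  B3 = {0, 1}
Tree: B1–B2, B2–B3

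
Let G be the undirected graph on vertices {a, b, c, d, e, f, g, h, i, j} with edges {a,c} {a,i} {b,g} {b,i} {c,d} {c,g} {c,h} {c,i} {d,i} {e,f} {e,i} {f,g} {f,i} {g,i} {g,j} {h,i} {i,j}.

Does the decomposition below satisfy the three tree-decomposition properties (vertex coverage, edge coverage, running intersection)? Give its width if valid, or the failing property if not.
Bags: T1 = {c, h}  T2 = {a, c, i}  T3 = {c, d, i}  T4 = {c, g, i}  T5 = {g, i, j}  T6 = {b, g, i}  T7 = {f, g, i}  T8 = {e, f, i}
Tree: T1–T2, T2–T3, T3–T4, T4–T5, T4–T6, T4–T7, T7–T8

A tree decomposition must satisfy three properties: every vertex lies in some bag; for every edge, both endpoints lie together in some bag; and for every vertex, the bags containing it form a connected subtree. Here edge (i,h) lies in no bag, so the decomposition is invalid.

No — edge (i,h) lies in no bag.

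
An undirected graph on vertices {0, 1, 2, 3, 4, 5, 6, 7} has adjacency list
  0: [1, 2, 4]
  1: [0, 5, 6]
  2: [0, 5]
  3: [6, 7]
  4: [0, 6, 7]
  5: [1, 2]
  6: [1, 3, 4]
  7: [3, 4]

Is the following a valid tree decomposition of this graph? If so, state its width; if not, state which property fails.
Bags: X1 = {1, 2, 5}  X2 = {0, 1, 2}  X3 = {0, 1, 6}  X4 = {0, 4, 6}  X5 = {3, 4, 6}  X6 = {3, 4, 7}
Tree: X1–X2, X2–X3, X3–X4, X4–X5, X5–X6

Checking the three conditions: (i) the bags cover all of {0, 1, 2, 3, 4, 5, 6, 7}; (ii) for each edge, some bag contains both endpoints; (iii) the bags containing any fixed vertex form a subtree. All hold, so the decomposition is valid with width 3 − 1 = 2.

Yes; width 2.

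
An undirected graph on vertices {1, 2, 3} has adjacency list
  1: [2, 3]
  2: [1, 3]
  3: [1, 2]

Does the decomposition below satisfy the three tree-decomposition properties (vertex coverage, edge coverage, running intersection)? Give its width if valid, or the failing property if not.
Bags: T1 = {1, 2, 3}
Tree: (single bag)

Yes; width 2.

Every vertex of G appears in some bag (union = {1, 2, 3}); every edge is covered by a bag; and for each vertex v the set of bags containing v is connected in the bag tree. The decomposition is therefore valid. The largest bag has 3 vertices, so the width is 2.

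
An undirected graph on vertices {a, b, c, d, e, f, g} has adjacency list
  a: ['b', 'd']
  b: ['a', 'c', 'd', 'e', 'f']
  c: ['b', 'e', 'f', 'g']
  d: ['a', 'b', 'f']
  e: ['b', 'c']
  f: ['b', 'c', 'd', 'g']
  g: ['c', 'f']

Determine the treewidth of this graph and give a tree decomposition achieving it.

The largest bag has 3 vertices, giving width 2; this decomposition certifies tw(G) ≤ 2. On the other hand G contains the 3-clique {c, f, g}. A clique must lie in a single bag of any decomposition, so no decomposition can have width below 2. Hence tw(G) = 2 exactly.

Treewidth 2.
One optimal decomposition is:
Bags: B1 = {b, c, e}  B2 = {b, c, f}  B3 = {b, d, f}  B4 = {c, f, g}  B5 = {a, b, d}
Tree: B1–B2, B2–B3, B2–B4, B3–B5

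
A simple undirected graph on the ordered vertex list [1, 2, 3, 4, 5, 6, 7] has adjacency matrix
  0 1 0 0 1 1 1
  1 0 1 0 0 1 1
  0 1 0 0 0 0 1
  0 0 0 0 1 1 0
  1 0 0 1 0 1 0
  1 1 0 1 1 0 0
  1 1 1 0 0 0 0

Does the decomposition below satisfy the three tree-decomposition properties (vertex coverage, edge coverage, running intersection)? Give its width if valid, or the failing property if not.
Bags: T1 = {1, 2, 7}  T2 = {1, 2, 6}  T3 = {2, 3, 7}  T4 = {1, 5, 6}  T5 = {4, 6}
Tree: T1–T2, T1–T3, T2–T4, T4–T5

A tree decomposition must satisfy three properties: every vertex lies in some bag; for every edge, both endpoints lie together in some bag; and for every vertex, the bags containing it form a connected subtree. Here edge (5,4) lies in no bag, so the decomposition is invalid.

No — edge (5,4) lies in no bag.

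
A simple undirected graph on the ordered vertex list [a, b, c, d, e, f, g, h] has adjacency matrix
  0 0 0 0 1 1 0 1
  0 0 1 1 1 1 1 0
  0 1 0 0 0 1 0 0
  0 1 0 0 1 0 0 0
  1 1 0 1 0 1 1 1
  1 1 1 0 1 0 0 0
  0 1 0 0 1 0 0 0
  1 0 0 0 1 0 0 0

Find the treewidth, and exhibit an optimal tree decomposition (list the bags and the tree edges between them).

Each bag holds 3 vertices, so the decomposition has width 2, which upper-bounds the treewidth. For the lower bound, the 3 vertices {a, e, h} are pairwise adjacent, and any tree decomposition puts a clique entirely inside one bag — forcing width ≥ 2. Therefore the treewidth is 2.

Treewidth 2.
Bags: B1 = {b, e, f}  B2 = {b, d, e}  B3 = {b, c, f}  B4 = {b, e, g}  B5 = {a, e, f}  B6 = {a, e, h}
Tree: B1–B2, B1–B3, B1–B4, B1–B5, B5–B6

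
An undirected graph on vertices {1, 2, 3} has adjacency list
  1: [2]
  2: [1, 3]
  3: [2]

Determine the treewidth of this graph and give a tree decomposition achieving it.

Each bag holds 2 vertices, so the decomposition has width 1, which upper-bounds the treewidth. Any graph with an edge has treewidth ≥ 1, and G has the edge 1–2. Therefore the treewidth is 1.

Treewidth 1.
One such decomposition:
Bags: B1 = {1, 2}  B2 = {2, 3}
Tree: B1–B2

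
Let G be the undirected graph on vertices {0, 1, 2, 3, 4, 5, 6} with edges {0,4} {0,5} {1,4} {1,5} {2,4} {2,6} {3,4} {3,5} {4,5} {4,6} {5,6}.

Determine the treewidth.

2

A width-2 tree decomposition is:
Bags: B1 = {4, 5, 6}  B2 = {1, 4, 5}  B3 = {3, 4, 5}  B4 = {2, 4, 6}  B5 = {0, 4, 5}
Tree: B1–B2, B2–B3, B1–B4, B1–B5
The largest bag has 3 vertices, giving width 2; this decomposition certifies tw(G) ≤ 2. For the lower bound, the 3 vertices {2, 4, 6} are pairwise adjacent, and any tree decomposition puts a clique entirely inside one bag — forcing width ≥ 2. Therefore the treewidth is 2.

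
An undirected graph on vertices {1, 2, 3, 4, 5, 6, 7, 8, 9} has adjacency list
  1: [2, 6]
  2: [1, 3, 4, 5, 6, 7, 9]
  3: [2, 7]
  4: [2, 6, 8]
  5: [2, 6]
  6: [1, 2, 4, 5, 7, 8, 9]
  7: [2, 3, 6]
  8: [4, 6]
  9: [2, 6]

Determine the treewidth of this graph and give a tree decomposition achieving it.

Each bag holds 3 vertices, so the decomposition has width 2, which upper-bounds the treewidth. Conversely, {4, 6, 8} is a clique of size 3, and the vertices of any clique must share a bag in every tree decomposition; so some bag has ≥ 3 vertices and tw(G) ≥ 2. Therefore the treewidth is 2.

Treewidth 2.
One such decomposition:
Bags: B1 = {2, 5, 6}  B2 = {2, 6, 7}  B3 = {1, 2, 6}  B4 = {2, 4, 6}  B5 = {2, 6, 9}  B6 = {4, 6, 8}  B7 = {2, 3, 7}
Tree: B1–B2, B1–B3, B3–B4, B1–B5, B4–B6, B2–B7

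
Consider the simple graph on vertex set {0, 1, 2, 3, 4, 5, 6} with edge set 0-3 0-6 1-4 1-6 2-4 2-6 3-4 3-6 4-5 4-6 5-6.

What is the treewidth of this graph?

A width-2 tree decomposition is:
Bags: B1 = {1, 4, 6}  B2 = {3, 4, 6}  B3 = {0, 3, 6}  B4 = {2, 4, 6}  B5 = {4, 5, 6}
Tree: B1–B2, B2–B3, B1–B4, B2–B5
Each bag holds 3 vertices, so the decomposition has width 2, which upper-bounds the treewidth. On the other hand G contains the 3-clique {0, 3, 6}. A clique must lie in a single bag of any decomposition, so no decomposition can have width below 2. Hence tw(G) = 2 exactly.

2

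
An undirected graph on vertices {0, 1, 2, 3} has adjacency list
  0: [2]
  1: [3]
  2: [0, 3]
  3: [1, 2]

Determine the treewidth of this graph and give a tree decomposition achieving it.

Treewidth 1.
Bags: B1 = {1, 3}  B2 = {2, 3}  B3 = {0, 2}
Tree: B1–B2, B2–B3

Each bag holds 2 vertices, so the decomposition has width 1, which upper-bounds the treewidth. G has an edge, so its treewidth is at least 1. Hence tw(G) = 1 exactly.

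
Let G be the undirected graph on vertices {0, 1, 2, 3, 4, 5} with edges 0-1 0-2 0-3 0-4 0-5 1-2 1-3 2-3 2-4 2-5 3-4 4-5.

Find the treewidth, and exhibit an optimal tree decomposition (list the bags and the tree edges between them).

The largest bag has 4 vertices, giving width 3; this decomposition certifies tw(G) ≤ 3. Conversely, {0, 1, 2, 3} is a clique of size 4, and the vertices of any clique must share a bag in every tree decomposition; so some bag has ≥ 4 vertices and tw(G) ≥ 3. The upper and lower bounds meet at 3, so that is the treewidth.

Treewidth 3.
One optimal decomposition is:
Bags: B1 = {0, 1, 2, 3}  B2 = {0, 2, 3, 4}  B3 = {0, 2, 4, 5}
Tree: B1–B2, B2–B3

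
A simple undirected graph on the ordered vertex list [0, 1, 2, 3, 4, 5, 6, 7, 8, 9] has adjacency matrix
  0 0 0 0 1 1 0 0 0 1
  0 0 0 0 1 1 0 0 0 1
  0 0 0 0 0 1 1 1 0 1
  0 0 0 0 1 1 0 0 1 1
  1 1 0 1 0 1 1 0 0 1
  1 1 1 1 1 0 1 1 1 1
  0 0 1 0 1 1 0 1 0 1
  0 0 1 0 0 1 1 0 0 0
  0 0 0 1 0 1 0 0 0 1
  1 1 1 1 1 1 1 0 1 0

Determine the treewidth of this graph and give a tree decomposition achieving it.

Treewidth 3.
Bags: B1 = {3, 4, 5, 9}  B2 = {1, 4, 5, 9}  B3 = {4, 5, 6, 9}  B4 = {0, 4, 5, 9}  B5 = {3, 5, 8, 9}  B6 = {2, 5, 6, 9}  B7 = {2, 5, 6, 7}
Tree: B1–B2, B2–B3, B2–B4, B1–B5, B3–B6, B6–B7

Every bag has size at most 4, so the width is 4 − 1 = 3 and tw(G) ≤ 3. Conversely, {3, 5, 8, 9} is a clique of size 4, and the vertices of any clique must share a bag in every tree decomposition; so some bag has ≥ 4 vertices and tw(G) ≥ 3. The upper and lower bounds meet at 3, so that is the treewidth.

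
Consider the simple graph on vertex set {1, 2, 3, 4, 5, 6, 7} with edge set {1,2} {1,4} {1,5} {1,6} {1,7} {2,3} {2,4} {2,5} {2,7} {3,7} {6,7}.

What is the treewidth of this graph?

2

A width-2 tree decomposition is:
Bags: B1 = {1, 2, 5}  B2 = {1, 2, 4}  B3 = {1, 2, 7}  B4 = {2, 3, 7}  B5 = {1, 6, 7}
Tree: B1–B2, B2–B3, B3–B4, B3–B5
Each bag holds 3 vertices, so the decomposition has width 2, which upper-bounds the treewidth. For the lower bound, the 3 vertices {1, 2, 4} are pairwise adjacent, and any tree decomposition puts a clique entirely inside one bag — forcing width ≥ 2. The upper and lower bounds meet at 2, so that is the treewidth.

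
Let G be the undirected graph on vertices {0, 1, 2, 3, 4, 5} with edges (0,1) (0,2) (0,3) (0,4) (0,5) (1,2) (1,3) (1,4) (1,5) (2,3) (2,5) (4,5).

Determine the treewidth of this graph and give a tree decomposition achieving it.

Treewidth 3.
One optimal decomposition is:
Bags: B1 = {0, 1, 4, 5}  B2 = {0, 1, 2, 5}  B3 = {0, 1, 2, 3}
Tree: B1–B2, B2–B3

The largest bag has 4 vertices, giving width 3; this decomposition certifies tw(G) ≤ 3. For the lower bound, the 4 vertices {0, 1, 2, 3} are pairwise adjacent, and any tree decomposition puts a clique entirely inside one bag — forcing width ≥ 3. Therefore the treewidth is 3.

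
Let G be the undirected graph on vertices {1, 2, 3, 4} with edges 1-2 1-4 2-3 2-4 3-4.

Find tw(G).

A width-2 tree decomposition is:
Bags: B1 = {2, 3, 4}  B2 = {1, 2, 4}
Tree: B1–B2
The largest bag has 3 vertices, giving width 2; this decomposition certifies tw(G) ≤ 2. Conversely, {1, 2, 4} is a clique of size 3, and the vertices of any clique must share a bag in every tree decomposition; so some bag has ≥ 3 vertices and tw(G) ≥ 2. Combining the bounds, tw(G) = 2.

2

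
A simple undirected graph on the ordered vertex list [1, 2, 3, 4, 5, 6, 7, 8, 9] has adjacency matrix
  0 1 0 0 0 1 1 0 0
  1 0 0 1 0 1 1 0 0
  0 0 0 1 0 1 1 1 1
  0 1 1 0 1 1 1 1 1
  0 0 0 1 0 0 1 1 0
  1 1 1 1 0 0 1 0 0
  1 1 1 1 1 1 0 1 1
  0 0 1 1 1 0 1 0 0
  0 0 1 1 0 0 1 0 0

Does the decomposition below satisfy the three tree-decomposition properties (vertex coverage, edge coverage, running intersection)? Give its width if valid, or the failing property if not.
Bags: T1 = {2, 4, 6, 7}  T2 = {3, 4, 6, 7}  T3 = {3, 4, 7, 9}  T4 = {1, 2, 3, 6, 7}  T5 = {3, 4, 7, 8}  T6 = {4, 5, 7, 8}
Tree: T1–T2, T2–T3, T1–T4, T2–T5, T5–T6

A tree decomposition must satisfy three properties: every vertex lies in some bag; for every edge, both endpoints lie together in some bag; and for every vertex, the bags containing it form a connected subtree. Here bags containing vertex 3 are not connected in the tree, so the decomposition is invalid.

No — bags containing vertex 3 are not connected in the tree.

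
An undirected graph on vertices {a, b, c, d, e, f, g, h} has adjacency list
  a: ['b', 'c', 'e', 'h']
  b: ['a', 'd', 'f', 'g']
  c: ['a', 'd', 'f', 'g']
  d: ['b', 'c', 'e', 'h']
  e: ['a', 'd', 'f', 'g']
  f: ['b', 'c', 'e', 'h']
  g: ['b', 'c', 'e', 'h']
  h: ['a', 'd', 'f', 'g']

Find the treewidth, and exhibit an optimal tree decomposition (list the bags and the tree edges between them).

Each bag holds 5 vertices, so the decomposition has width 4, which upper-bounds the treewidth. For the lower bound: the 5 vertex sets {a,e}, {d,h}, {b,f}, {c}, {g} are disjoint, each induces a connected subgraph, and every pair is joined by at least one edge of G. Contracting each set to a single vertex therefore yields K_{5} as a minor, and since treewidth is minor-monotone, tw(G) ≥ tw(K_{5}) = 4. Therefore the treewidth is 4.

Treewidth 4.
One such decomposition:
Bags: B1 = {a, b, c, e, h}  B2 = {b, c, d, e, h}  B3 = {b, c, e, f, h}  B4 = {b, c, e, g, h}
Tree: B1–B2, B2–B3, B3–B4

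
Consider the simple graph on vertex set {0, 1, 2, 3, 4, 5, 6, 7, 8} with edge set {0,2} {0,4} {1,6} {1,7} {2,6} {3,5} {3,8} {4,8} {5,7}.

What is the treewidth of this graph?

2

A width-2 tree decomposition is:
Bags: B1 = {3, 5, 8}  B2 = {5, 7, 8}  B3 = {1, 7, 8}  B4 = {1, 6, 8}  B5 = {2, 6, 8}  B6 = {0, 2, 8}  B7 = {0, 4, 8}
Tree: B1–B2, B2–B3, B3–B4, B4–B5, B5–B6, B6–B7
The largest bag has 3 vertices, giving width 2; this decomposition certifies tw(G) ≤ 2. The edges 8–3–5–7–1–6–2–0–4–8 form a cycle, so G is not a tree and its treewidth is at least 2. The upper and lower bounds meet at 2, so that is the treewidth.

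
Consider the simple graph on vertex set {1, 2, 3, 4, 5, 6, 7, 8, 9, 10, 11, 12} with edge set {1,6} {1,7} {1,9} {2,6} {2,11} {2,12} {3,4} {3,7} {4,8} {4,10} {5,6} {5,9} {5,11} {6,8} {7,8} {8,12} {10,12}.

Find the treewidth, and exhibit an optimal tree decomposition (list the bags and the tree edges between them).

Treewidth 3.
One optimal decomposition is:
Bags: B1 = {1, 5, 9, 11}  B2 = {1, 5, 6, 11}  B3 = {1, 2, 6, 11}  B4 = {1, 2, 6, 7}  B5 = {2, 6, 7, 8}  B6 = {2, 7, 8, 12}  B7 = {3, 7, 8, 12}  B8 = {3, 4, 8, 12}  B9 = {3, 4, 10, 12}
Tree: B1–B2, B2–B3, B3–B4, B4–B5, B5–B6, B6–B7, B7–B8, B8–B9

Each bag holds 4 vertices, so the decomposition has width 3, which upper-bounds the treewidth. For the lower bound: the 4 vertex sets {5,9,11}, {1}, {6}, {2,7,8,12} are disjoint, each induces a connected subgraph, and every pair is joined by at least one edge of G. Contracting each set to a single vertex therefore yields K_{4} as a minor, and since treewidth is minor-monotone, tw(G) ≥ tw(K_{4}) = 3. The upper and lower bounds meet at 3, so that is the treewidth.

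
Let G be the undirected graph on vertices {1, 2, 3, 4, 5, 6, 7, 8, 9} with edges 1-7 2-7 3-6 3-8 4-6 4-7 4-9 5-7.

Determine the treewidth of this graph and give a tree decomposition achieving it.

Each bag holds 2 vertices, so the decomposition has width 1, which upper-bounds the treewidth. Any graph with an edge has treewidth ≥ 1, and G has the edge 7–4. Hence tw(G) = 1 exactly.

Treewidth 1.
One such decomposition:
Bags: B1 = {4, 7}  B2 = {4, 6}  B3 = {2, 7}  B4 = {3, 6}  B5 = {1, 7}  B6 = {3, 8}  B7 = {4, 9}  B8 = {5, 7}
Tree: B1–B2, B1–B3, B2–B4, B1–B5, B4–B6, B2–B7, B3–B8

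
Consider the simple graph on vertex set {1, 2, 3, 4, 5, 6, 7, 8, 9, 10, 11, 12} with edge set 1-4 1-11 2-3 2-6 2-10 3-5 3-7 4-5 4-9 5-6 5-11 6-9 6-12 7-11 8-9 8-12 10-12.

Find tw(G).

A width-3 tree decomposition is:
Bags: B1 = {2, 8, 10, 12}  B2 = {2, 6, 8, 12}  B3 = {2, 6, 8, 9}  B4 = {2, 3, 6, 9}  B5 = {3, 5, 6, 9}  B6 = {3, 4, 5, 9}  B7 = {3, 4, 5, 7}  B8 = {4, 5, 7, 11}  B9 = {1, 4, 7, 11}
Tree: B1–B2, B2–B3, B3–B4, B4–B5, B5–B6, B6–B7, B7–B8, B8–B9
Every bag has size at most 4, so the width is 4 − 1 = 3 and tw(G) ≤ 3. For the lower bound: the 4 vertex sets {8,10,12}, {2}, {6}, {3,4,5,9} are disjoint, each induces a connected subgraph, and every pair is joined by at least one edge of G. Contracting each set to a single vertex therefore yields K_{4} as a minor, and since treewidth is minor-monotone, tw(G) ≥ tw(K_{4}) = 3. Hence tw(G) = 3 exactly.

3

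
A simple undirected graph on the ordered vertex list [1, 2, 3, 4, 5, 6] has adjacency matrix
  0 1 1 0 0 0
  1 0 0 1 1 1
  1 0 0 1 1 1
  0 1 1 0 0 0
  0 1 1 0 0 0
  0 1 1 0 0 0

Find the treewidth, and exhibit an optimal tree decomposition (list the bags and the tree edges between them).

Each bag holds 3 vertices, so the decomposition has width 2, which upper-bounds the treewidth. The edges 4–2–6–3–4 form a cycle, so G is not a tree and its treewidth is at least 2. Therefore the treewidth is 2.

Treewidth 2.
Bags: B1 = {2, 3, 4}  B2 = {2, 3, 6}  B3 = {2, 3, 5}  B4 = {1, 2, 3}
Tree: B1–B2, B2–B3, B3–B4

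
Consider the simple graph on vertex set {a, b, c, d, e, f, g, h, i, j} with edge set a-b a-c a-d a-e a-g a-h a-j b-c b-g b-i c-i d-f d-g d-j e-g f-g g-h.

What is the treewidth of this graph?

A width-2 tree decomposition is:
Bags: B1 = {a, e, g}  B2 = {a, b, g}  B3 = {a, d, g}  B4 = {d, f, g}  B5 = {a, g, h}  B6 = {a, d, j}  B7 = {a, b, c}  B8 = {b, c, i}
Tree: B1–B2, B2–B3, B3–B4, B1–B5, B3–B6, B2–B7, B7–B8
Each bag holds 3 vertices, so the decomposition has width 2, which upper-bounds the treewidth. For the lower bound, the 3 vertices {a, d, g} are pairwise adjacent, and any tree decomposition puts a clique entirely inside one bag — forcing width ≥ 2. Hence tw(G) = 2 exactly.

2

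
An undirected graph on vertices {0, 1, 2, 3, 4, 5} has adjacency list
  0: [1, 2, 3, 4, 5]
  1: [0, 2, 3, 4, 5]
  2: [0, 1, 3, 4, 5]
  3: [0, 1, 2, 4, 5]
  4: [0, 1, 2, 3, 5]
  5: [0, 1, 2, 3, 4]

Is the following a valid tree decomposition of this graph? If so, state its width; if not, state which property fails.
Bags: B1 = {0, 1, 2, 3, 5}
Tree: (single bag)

No — vertex 4 appears in no bag.

A tree decomposition must satisfy three properties: every vertex lies in some bag; for every edge, both endpoints lie together in some bag; and for every vertex, the bags containing it form a connected subtree. Here vertex 4 appears in no bag, so the decomposition is invalid.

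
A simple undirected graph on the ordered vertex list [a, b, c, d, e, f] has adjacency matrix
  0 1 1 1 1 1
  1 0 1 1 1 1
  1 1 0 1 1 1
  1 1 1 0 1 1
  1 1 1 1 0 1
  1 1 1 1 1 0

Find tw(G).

5

A width-5 tree decomposition is:
Bags: B1 = {a, b, c, d, e, f}
Tree: (single bag)
A single bag containing all 6 vertices is trivially a valid decomposition of width 5. On the other hand G contains the 6-clique {a, b, c, d, e, f}. A clique must lie in a single bag of any decomposition, so no decomposition can have width below 5. Hence tw(G) = 5 exactly.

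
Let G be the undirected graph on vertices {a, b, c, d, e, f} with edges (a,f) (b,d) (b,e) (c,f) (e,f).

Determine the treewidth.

A width-1 tree decomposition is:
Bags: B1 = {e, f}  B2 = {c, f}  B3 = {b, e}  B4 = {b, d}  B5 = {a, f}
Tree: B1–B2, B1–B3, B3–B4, B2–B5
The largest bag has 2 vertices, giving width 1; this decomposition certifies tw(G) ≤ 1. Since G has at least one edge (e.g. e–f), it is not an edgeless graph, so tw(G) ≥ 1. Therefore the treewidth is 1.

1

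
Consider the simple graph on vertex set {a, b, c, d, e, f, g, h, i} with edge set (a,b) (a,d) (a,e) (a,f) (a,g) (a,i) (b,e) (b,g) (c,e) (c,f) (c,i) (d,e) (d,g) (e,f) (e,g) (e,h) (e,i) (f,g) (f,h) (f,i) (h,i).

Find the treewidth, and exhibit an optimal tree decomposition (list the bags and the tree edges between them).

Each bag holds 4 vertices, so the decomposition has width 3, which upper-bounds the treewidth. On the other hand G contains the 4-clique {a, d, e, g}. A clique must lie in a single bag of any decomposition, so no decomposition can have width below 3. Hence tw(G) = 3 exactly.

Treewidth 3.
One such decomposition:
Bags: B1 = {a, e, f, i}  B2 = {a, e, f, g}  B3 = {a, d, e, g}  B4 = {a, b, e, g}  B5 = {c, e, f, i}  B6 = {e, f, h, i}
Tree: B1–B2, B2–B3, B3–B4, B1–B5, B1–B6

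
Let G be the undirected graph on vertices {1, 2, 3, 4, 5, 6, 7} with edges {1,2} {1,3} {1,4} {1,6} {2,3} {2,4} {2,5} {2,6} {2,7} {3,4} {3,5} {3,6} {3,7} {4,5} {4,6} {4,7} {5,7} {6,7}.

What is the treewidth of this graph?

A width-4 tree decomposition is:
Bags: B1 = {2, 3, 4, 6, 7}  B2 = {1, 2, 3, 4, 6}  B3 = {2, 3, 4, 5, 7}
Tree: B1–B2, B1–B3
Each bag holds 5 vertices, so the decomposition has width 4, which upper-bounds the treewidth. For the lower bound, the 5 vertices {2, 3, 4, 5, 7} are pairwise adjacent, and any tree decomposition puts a clique entirely inside one bag — forcing width ≥ 4. The upper and lower bounds meet at 4, so that is the treewidth.

4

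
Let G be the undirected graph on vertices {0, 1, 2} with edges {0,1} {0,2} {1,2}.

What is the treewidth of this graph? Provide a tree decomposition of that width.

Treewidth 2.
One such decomposition:
Bags: B1 = {0, 1, 2}
Tree: (single bag)

With just one bag of size 3, the width is 3 − 1 = 2, so tw(G) ≤ 2. Conversely, {0, 1, 2} is a clique of size 3, and the vertices of any clique must share a bag in every tree decomposition; so some bag has ≥ 3 vertices and tw(G) ≥ 2. The upper and lower bounds meet at 2, so that is the treewidth.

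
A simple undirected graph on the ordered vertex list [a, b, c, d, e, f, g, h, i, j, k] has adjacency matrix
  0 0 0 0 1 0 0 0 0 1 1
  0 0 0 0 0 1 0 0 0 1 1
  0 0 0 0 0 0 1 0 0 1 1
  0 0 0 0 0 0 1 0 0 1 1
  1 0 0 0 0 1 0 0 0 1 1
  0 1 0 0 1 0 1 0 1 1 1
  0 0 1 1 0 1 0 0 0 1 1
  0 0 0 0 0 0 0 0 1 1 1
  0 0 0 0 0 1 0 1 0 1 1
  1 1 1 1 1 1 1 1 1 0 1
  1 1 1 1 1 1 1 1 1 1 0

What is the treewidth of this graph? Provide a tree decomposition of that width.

Treewidth 3.
One such decomposition:
Bags: B1 = {h, i, j, k}  B2 = {f, i, j, k}  B3 = {e, f, j, k}  B4 = {f, g, j, k}  B5 = {c, g, j, k}  B6 = {b, f, j, k}  B7 = {d, g, j, k}  B8 = {a, e, j, k}
Tree: B1–B2, B2–B3, B2–B4, B4–B5, B3–B6, B5–B7, B3–B8

Every bag has size at most 4, so the width is 4 − 1 = 3 and tw(G) ≤ 3. Conversely, {d, g, j, k} is a clique of size 4, and the vertices of any clique must share a bag in every tree decomposition; so some bag has ≥ 4 vertices and tw(G) ≥ 3. The upper and lower bounds meet at 3, so that is the treewidth.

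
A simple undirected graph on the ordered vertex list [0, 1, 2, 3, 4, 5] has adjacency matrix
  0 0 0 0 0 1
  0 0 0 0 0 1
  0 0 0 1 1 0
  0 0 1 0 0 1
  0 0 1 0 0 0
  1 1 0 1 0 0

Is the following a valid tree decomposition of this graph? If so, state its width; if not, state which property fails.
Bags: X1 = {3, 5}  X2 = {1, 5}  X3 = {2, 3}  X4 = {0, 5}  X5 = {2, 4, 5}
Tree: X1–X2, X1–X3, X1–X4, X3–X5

No — bags containing vertex 5 are not connected in the tree.

A tree decomposition must satisfy three properties: every vertex lies in some bag; for every edge, both endpoints lie together in some bag; and for every vertex, the bags containing it form a connected subtree. Here bags containing vertex 5 are not connected in the tree, so the decomposition is invalid.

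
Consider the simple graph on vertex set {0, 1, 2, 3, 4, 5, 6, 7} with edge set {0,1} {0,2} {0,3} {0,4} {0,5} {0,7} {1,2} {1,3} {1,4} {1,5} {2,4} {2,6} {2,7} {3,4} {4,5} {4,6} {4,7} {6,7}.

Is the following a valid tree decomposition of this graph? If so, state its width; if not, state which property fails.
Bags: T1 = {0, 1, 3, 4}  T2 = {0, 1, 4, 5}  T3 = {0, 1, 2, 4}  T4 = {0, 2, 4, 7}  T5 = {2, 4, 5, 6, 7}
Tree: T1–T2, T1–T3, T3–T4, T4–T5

No — bags containing vertex 5 are not connected in the tree.

A tree decomposition must satisfy three properties: every vertex lies in some bag; for every edge, both endpoints lie together in some bag; and for every vertex, the bags containing it form a connected subtree. Here bags containing vertex 5 are not connected in the tree, so the decomposition is invalid.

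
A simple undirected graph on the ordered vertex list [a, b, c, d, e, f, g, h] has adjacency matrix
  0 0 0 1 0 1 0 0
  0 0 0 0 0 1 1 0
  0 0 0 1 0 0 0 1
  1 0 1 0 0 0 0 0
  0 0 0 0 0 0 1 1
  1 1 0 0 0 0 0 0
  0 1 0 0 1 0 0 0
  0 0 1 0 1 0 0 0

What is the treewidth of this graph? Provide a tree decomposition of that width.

Every bag has size at most 3, so the width is 3 − 1 = 2 and tw(G) ≤ 2. For the lower bound, G contains the cycle f–a–d–c–h–e–g–b–f, so G is not a forest; only forests have treewidth ≤ 1, hence tw(G) ≥ 2. Combining the bounds, tw(G) = 2.

Treewidth 2.
One optimal decomposition is:
Bags: B1 = {a, d, f}  B2 = {c, d, f}  B3 = {c, f, h}  B4 = {e, f, h}  B5 = {e, f, g}  B6 = {b, f, g}
Tree: B1–B2, B2–B3, B3–B4, B4–B5, B5–B6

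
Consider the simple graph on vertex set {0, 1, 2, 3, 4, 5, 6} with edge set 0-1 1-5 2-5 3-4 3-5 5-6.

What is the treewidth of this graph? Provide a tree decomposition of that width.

The largest bag has 2 vertices, giving width 1; this decomposition certifies tw(G) ≤ 1. G has an edge, so its treewidth is at least 1. Hence tw(G) = 1 exactly.

Treewidth 1.
One such decomposition:
Bags: B1 = {2, 5}  B2 = {1, 5}  B3 = {0, 1}  B4 = {3, 5}  B5 = {3, 4}  B6 = {5, 6}
Tree: B1–B2, B2–B3, B2–B4, B4–B5, B1–B6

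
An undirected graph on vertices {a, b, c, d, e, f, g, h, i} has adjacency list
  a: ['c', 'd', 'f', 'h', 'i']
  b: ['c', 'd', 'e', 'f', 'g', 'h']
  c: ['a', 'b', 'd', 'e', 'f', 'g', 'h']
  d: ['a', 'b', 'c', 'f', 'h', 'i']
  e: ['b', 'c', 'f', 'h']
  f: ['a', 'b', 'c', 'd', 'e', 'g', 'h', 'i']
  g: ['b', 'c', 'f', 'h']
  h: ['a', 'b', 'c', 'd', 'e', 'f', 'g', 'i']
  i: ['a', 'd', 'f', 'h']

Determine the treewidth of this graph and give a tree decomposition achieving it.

The largest bag has 5 vertices, giving width 4; this decomposition certifies tw(G) ≤ 4. Conversely, {a, c, d, f, h} is a clique of size 5, and the vertices of any clique must share a bag in every tree decomposition; so some bag has ≥ 5 vertices and tw(G) ≥ 4. The upper and lower bounds meet at 4, so that is the treewidth.

Treewidth 4.
Bags: B1 = {a, d, f, h, i}  B2 = {a, c, d, f, h}  B3 = {b, c, d, f, h}  B4 = {b, c, e, f, h}  B5 = {b, c, f, g, h}
Tree: B1–B2, B2–B3, B3–B4, B4–B5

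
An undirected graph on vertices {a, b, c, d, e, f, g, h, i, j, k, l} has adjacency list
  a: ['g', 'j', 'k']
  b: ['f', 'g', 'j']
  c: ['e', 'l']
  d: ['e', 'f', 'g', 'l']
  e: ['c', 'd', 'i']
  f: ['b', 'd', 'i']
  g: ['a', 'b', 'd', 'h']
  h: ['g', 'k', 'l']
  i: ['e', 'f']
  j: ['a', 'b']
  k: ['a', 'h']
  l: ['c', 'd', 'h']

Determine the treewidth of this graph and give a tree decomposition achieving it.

Each bag holds 4 vertices, so the decomposition has width 3, which upper-bounds the treewidth. For the lower bound: the 4 vertex sets {c,e,i}, {l}, {d}, {b,f,g,h} are disjoint, each induces a connected subgraph, and every pair is joined by at least one edge of G. Contracting each set to a single vertex therefore yields K_{4} as a minor, and since treewidth is minor-monotone, tw(G) ≥ tw(K_{4}) = 3. Combining the bounds, tw(G) = 3.

Treewidth 3.
One optimal decomposition is:
Bags: B1 = {c, e, i, l}  B2 = {d, e, i, l}  B3 = {d, f, i, l}  B4 = {d, f, h, l}  B5 = {d, f, g, h}  B6 = {b, f, g, h}  B7 = {b, g, h, k}  B8 = {a, b, g, k}  B9 = {a, b, j, k}
Tree: B1–B2, B2–B3, B3–B4, B4–B5, B5–B6, B6–B7, B7–B8, B8–B9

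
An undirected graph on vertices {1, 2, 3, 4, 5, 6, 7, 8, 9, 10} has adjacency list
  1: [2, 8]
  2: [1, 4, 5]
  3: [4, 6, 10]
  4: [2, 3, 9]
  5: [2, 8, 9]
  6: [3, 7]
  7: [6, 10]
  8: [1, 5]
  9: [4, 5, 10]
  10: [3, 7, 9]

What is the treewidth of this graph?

A width-2 tree decomposition is:
Bags: B1 = {1, 5, 8}  B2 = {1, 2, 5}  B3 = {2, 5, 9}  B4 = {2, 4, 9}  B5 = {4, 9, 10}  B6 = {3, 4, 10}  B7 = {3, 7, 10}  B8 = {3, 6, 7}
Tree: B1–B2, B2–B3, B3–B4, B4–B5, B5–B6, B6–B7, B7–B8
The largest bag has 3 vertices, giving width 2; this decomposition certifies tw(G) ≤ 2. Since 8–1–2–5–8 is a cycle in G, G is not acyclic. Forests are exactly the graphs of treewidth ≤ 1, so tw(G) ≥ 2. Combining the bounds, tw(G) = 2.

2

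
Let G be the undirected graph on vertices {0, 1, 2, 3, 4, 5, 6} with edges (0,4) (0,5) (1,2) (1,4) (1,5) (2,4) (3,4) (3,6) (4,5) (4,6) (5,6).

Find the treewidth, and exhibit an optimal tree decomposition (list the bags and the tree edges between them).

The largest bag has 3 vertices, giving width 2; this decomposition certifies tw(G) ≤ 2. For the lower bound, the 3 vertices {1, 2, 4} are pairwise adjacent, and any tree decomposition puts a clique entirely inside one bag — forcing width ≥ 2. Combining the bounds, tw(G) = 2.

Treewidth 2.
One optimal decomposition is:
Bags: B1 = {3, 4, 6}  B2 = {4, 5, 6}  B3 = {1, 4, 5}  B4 = {0, 4, 5}  B5 = {1, 2, 4}
Tree: B1–B2, B2–B3, B3–B4, B3–B5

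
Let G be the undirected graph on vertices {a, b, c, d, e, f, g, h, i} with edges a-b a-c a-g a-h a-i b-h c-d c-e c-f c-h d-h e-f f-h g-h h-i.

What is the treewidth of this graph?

2

A width-2 tree decomposition is:
Bags: B1 = {a, b, h}  B2 = {a, g, h}  B3 = {a, h, i}  B4 = {a, c, h}  B5 = {c, f, h}  B6 = {c, e, f}  B7 = {c, d, h}
Tree: B1–B2, B1–B3, B1–B4, B4–B5, B5–B6, B5–B7
Every bag has size at most 3, so the width is 3 − 1 = 2 and tw(G) ≤ 2. On the other hand G contains the 3-clique {c, e, f}. A clique must lie in a single bag of any decomposition, so no decomposition can have width below 2. Combining the bounds, tw(G) = 2.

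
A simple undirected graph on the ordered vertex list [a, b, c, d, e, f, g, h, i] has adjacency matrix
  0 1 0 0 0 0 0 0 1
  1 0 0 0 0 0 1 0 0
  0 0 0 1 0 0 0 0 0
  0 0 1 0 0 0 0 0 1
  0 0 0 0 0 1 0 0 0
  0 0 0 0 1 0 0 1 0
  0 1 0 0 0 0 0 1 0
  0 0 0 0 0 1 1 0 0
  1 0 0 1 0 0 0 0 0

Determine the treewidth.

1

A width-1 tree decomposition is:
Bags: B1 = {c, d}  B2 = {d, i}  B3 = {a, i}  B4 = {a, b}  B5 = {b, g}  B6 = {g, h}  B7 = {f, h}  B8 = {e, f}
Tree: B1–B2, B2–B3, B3–B4, B4–B5, B5–B6, B6–B7, B7–B8
Every bag has size at most 2, so the width is 2 − 1 = 1 and tw(G) ≤ 1. G has an edge, so its treewidth is at least 1. Combining the bounds, tw(G) = 1.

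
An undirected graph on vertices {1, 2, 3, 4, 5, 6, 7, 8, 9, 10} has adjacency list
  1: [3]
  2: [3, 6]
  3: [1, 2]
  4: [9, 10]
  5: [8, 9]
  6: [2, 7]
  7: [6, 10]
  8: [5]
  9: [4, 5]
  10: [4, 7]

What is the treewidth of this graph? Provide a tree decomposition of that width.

The largest bag has 2 vertices, giving width 1; this decomposition certifies tw(G) ≤ 1. G has an edge, so its treewidth is at least 1. Combining the bounds, tw(G) = 1.

Treewidth 1.
One optimal decomposition is:
Bags: B1 = {1, 3}  B2 = {2, 3}  B3 = {2, 6}  B4 = {6, 7}  B5 = {7, 10}  B6 = {4, 10}  B7 = {4, 9}  B8 = {5, 9}  B9 = {5, 8}
Tree: B1–B2, B2–B3, B3–B4, B4–B5, B5–B6, B6–B7, B7–B8, B8–B9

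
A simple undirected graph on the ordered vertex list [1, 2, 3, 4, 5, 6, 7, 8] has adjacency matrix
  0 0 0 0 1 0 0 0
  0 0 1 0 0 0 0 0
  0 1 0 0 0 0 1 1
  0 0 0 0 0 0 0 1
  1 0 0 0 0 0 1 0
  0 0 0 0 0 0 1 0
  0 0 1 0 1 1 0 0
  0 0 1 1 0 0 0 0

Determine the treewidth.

1

A width-1 tree decomposition is:
Bags: B1 = {5, 7}  B2 = {6, 7}  B3 = {3, 7}  B4 = {3, 8}  B5 = {2, 3}  B6 = {4, 8}  B7 = {1, 5}
Tree: B1–B2, B1–B3, B3–B4, B3–B5, B4–B6, B1–B7
Every bag has size at most 2, so the width is 2 − 1 = 1 and tw(G) ≤ 1. Any graph with an edge has treewidth ≥ 1, and G has the edge 5–7. Hence tw(G) = 1 exactly.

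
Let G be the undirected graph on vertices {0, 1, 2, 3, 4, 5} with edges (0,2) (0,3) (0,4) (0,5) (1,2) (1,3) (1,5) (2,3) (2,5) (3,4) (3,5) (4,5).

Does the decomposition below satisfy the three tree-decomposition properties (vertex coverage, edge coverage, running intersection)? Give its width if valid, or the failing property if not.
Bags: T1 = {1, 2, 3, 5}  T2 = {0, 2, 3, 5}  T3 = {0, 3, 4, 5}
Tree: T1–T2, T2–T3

Yes; width 3.

Vertex coverage: the bags together contain {0, 1, 2, 3, 4, 5}, the full vertex set. Edge coverage: each edge of G has both endpoints in at least one bag. Running intersection: for every vertex, the bags containing it form a connected subtree. All three properties hold, so this is a valid tree decomposition of width max|bag| − 1 = 3, and hence tw(G) ≤ 3.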